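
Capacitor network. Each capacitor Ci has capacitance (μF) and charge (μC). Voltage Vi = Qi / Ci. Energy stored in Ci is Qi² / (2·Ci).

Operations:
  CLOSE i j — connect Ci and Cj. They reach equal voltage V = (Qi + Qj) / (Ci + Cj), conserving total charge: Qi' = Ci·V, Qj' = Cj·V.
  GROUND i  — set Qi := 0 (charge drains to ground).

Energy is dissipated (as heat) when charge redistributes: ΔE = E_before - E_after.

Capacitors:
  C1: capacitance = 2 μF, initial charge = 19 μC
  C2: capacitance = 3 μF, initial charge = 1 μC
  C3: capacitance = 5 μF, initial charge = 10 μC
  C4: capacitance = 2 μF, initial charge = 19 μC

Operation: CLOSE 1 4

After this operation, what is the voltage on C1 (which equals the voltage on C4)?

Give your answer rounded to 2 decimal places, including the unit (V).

Answer: 9.50 V

Derivation:
Initial: C1(2μF, Q=19μC, V=9.50V), C2(3μF, Q=1μC, V=0.33V), C3(5μF, Q=10μC, V=2.00V), C4(2μF, Q=19μC, V=9.50V)
Op 1: CLOSE 1-4: Q_total=38.00, C_total=4.00, V=9.50; Q1=19.00, Q4=19.00; dissipated=0.000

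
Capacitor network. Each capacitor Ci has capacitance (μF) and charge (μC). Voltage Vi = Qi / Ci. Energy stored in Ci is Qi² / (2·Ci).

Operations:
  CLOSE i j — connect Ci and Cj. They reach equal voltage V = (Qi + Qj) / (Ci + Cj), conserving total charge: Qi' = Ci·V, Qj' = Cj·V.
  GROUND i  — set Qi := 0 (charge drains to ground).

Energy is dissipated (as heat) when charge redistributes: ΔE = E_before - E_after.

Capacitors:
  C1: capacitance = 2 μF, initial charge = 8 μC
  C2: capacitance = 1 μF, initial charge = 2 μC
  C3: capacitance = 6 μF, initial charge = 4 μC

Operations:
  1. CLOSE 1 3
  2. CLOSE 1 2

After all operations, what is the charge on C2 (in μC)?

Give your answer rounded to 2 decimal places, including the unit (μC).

Answer: 1.67 μC

Derivation:
Initial: C1(2μF, Q=8μC, V=4.00V), C2(1μF, Q=2μC, V=2.00V), C3(6μF, Q=4μC, V=0.67V)
Op 1: CLOSE 1-3: Q_total=12.00, C_total=8.00, V=1.50; Q1=3.00, Q3=9.00; dissipated=8.333
Op 2: CLOSE 1-2: Q_total=5.00, C_total=3.00, V=1.67; Q1=3.33, Q2=1.67; dissipated=0.083
Final charges: Q1=3.33, Q2=1.67, Q3=9.00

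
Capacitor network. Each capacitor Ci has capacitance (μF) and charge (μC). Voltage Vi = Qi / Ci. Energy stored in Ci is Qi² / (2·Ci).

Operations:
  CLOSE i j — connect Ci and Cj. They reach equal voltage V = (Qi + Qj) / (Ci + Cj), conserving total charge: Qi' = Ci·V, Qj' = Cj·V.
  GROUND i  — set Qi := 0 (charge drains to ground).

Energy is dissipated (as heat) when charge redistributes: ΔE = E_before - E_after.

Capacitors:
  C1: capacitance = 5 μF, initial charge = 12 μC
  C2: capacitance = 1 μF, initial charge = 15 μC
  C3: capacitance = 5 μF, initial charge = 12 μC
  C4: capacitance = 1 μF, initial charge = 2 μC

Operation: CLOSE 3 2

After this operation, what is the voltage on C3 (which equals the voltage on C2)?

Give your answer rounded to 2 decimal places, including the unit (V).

Answer: 4.50 V

Derivation:
Initial: C1(5μF, Q=12μC, V=2.40V), C2(1μF, Q=15μC, V=15.00V), C3(5μF, Q=12μC, V=2.40V), C4(1μF, Q=2μC, V=2.00V)
Op 1: CLOSE 3-2: Q_total=27.00, C_total=6.00, V=4.50; Q3=22.50, Q2=4.50; dissipated=66.150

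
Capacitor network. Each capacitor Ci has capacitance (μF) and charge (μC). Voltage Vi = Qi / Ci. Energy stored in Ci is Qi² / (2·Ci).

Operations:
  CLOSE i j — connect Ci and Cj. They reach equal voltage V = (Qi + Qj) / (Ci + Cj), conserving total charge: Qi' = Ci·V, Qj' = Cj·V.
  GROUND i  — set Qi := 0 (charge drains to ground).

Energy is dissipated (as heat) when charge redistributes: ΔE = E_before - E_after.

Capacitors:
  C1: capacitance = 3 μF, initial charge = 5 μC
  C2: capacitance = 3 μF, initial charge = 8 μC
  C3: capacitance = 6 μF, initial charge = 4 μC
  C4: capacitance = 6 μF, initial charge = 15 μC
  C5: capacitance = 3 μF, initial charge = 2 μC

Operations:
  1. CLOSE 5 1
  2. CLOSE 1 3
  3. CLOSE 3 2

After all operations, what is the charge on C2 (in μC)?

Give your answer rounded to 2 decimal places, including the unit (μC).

Initial: C1(3μF, Q=5μC, V=1.67V), C2(3μF, Q=8μC, V=2.67V), C3(6μF, Q=4μC, V=0.67V), C4(6μF, Q=15μC, V=2.50V), C5(3μF, Q=2μC, V=0.67V)
Op 1: CLOSE 5-1: Q_total=7.00, C_total=6.00, V=1.17; Q5=3.50, Q1=3.50; dissipated=0.750
Op 2: CLOSE 1-3: Q_total=7.50, C_total=9.00, V=0.83; Q1=2.50, Q3=5.00; dissipated=0.250
Op 3: CLOSE 3-2: Q_total=13.00, C_total=9.00, V=1.44; Q3=8.67, Q2=4.33; dissipated=3.361
Final charges: Q1=2.50, Q2=4.33, Q3=8.67, Q4=15.00, Q5=3.50

Answer: 4.33 μC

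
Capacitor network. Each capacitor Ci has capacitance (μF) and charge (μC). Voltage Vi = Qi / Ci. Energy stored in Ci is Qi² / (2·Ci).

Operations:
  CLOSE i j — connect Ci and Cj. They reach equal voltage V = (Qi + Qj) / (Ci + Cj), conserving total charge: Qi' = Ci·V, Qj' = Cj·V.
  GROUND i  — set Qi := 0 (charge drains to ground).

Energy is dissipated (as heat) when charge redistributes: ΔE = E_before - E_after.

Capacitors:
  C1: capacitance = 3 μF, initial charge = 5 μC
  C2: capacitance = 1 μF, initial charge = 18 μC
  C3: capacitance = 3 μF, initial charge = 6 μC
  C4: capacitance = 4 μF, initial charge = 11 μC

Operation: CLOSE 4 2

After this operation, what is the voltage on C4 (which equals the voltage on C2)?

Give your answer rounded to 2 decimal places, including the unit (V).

Initial: C1(3μF, Q=5μC, V=1.67V), C2(1μF, Q=18μC, V=18.00V), C3(3μF, Q=6μC, V=2.00V), C4(4μF, Q=11μC, V=2.75V)
Op 1: CLOSE 4-2: Q_total=29.00, C_total=5.00, V=5.80; Q4=23.20, Q2=5.80; dissipated=93.025

Answer: 5.80 V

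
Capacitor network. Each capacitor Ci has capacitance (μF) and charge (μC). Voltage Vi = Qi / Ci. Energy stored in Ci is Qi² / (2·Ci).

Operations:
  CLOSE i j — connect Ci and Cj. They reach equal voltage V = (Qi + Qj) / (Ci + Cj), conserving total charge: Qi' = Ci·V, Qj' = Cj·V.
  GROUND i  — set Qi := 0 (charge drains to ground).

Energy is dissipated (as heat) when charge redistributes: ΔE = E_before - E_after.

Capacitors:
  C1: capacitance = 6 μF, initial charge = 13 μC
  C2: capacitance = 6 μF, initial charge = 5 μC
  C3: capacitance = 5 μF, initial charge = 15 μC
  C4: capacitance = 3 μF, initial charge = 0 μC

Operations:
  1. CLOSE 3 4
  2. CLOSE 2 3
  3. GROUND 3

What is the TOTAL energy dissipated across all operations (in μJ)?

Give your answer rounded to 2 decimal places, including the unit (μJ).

Answer: 14.19 μJ

Derivation:
Initial: C1(6μF, Q=13μC, V=2.17V), C2(6μF, Q=5μC, V=0.83V), C3(5μF, Q=15μC, V=3.00V), C4(3μF, Q=0μC, V=0.00V)
Op 1: CLOSE 3-4: Q_total=15.00, C_total=8.00, V=1.88; Q3=9.38, Q4=5.62; dissipated=8.438
Op 2: CLOSE 2-3: Q_total=14.38, C_total=11.00, V=1.31; Q2=7.84, Q3=6.53; dissipated=1.480
Op 3: GROUND 3: Q3=0; energy lost=4.269
Total dissipated: 14.187 μJ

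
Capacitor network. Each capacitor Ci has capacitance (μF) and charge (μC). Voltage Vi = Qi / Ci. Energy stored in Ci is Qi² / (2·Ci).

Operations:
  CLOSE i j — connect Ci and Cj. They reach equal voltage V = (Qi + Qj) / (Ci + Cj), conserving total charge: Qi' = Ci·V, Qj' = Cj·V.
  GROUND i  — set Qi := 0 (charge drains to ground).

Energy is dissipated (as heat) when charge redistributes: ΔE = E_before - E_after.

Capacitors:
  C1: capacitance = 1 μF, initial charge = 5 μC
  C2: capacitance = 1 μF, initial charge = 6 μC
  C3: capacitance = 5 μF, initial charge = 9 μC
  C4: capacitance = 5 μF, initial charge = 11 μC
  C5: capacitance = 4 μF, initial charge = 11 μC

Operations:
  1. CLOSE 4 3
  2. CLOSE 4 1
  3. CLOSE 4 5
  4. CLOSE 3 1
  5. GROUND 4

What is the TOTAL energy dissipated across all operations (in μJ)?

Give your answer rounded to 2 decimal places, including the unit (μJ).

Answer: 21.17 μJ

Derivation:
Initial: C1(1μF, Q=5μC, V=5.00V), C2(1μF, Q=6μC, V=6.00V), C3(5μF, Q=9μC, V=1.80V), C4(5μF, Q=11μC, V=2.20V), C5(4μF, Q=11μC, V=2.75V)
Op 1: CLOSE 4-3: Q_total=20.00, C_total=10.00, V=2.00; Q4=10.00, Q3=10.00; dissipated=0.200
Op 2: CLOSE 4-1: Q_total=15.00, C_total=6.00, V=2.50; Q4=12.50, Q1=2.50; dissipated=3.750
Op 3: CLOSE 4-5: Q_total=23.50, C_total=9.00, V=2.61; Q4=13.06, Q5=10.44; dissipated=0.069
Op 4: CLOSE 3-1: Q_total=12.50, C_total=6.00, V=2.08; Q3=10.42, Q1=2.08; dissipated=0.104
Op 5: GROUND 4: Q4=0; energy lost=17.045
Total dissipated: 21.168 μJ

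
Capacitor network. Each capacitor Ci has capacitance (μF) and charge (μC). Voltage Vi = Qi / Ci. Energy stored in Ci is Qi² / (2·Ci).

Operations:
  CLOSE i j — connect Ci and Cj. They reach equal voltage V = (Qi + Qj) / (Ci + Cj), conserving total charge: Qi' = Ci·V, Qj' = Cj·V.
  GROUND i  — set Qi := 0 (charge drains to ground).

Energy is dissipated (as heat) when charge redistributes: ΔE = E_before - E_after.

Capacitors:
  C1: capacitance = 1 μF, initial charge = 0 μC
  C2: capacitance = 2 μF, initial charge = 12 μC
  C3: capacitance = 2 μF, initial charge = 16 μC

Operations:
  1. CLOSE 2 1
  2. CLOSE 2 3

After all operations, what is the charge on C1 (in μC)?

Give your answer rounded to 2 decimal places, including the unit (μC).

Answer: 4.00 μC

Derivation:
Initial: C1(1μF, Q=0μC, V=0.00V), C2(2μF, Q=12μC, V=6.00V), C3(2μF, Q=16μC, V=8.00V)
Op 1: CLOSE 2-1: Q_total=12.00, C_total=3.00, V=4.00; Q2=8.00, Q1=4.00; dissipated=12.000
Op 2: CLOSE 2-3: Q_total=24.00, C_total=4.00, V=6.00; Q2=12.00, Q3=12.00; dissipated=8.000
Final charges: Q1=4.00, Q2=12.00, Q3=12.00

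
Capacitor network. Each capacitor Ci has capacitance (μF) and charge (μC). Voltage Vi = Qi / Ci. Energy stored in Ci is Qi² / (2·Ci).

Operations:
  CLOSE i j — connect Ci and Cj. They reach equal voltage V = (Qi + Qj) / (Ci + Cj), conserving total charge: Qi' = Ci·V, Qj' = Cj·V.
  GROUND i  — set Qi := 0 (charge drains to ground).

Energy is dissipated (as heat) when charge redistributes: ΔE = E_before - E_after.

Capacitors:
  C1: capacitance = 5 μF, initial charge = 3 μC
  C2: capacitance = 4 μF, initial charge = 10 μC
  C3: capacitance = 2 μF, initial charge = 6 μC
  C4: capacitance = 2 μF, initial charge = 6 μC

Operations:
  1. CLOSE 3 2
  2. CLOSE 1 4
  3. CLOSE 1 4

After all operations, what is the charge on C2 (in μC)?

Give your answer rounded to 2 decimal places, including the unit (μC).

Initial: C1(5μF, Q=3μC, V=0.60V), C2(4μF, Q=10μC, V=2.50V), C3(2μF, Q=6μC, V=3.00V), C4(2μF, Q=6μC, V=3.00V)
Op 1: CLOSE 3-2: Q_total=16.00, C_total=6.00, V=2.67; Q3=5.33, Q2=10.67; dissipated=0.167
Op 2: CLOSE 1-4: Q_total=9.00, C_total=7.00, V=1.29; Q1=6.43, Q4=2.57; dissipated=4.114
Op 3: CLOSE 1-4: Q_total=9.00, C_total=7.00, V=1.29; Q1=6.43, Q4=2.57; dissipated=0.000
Final charges: Q1=6.43, Q2=10.67, Q3=5.33, Q4=2.57

Answer: 10.67 μC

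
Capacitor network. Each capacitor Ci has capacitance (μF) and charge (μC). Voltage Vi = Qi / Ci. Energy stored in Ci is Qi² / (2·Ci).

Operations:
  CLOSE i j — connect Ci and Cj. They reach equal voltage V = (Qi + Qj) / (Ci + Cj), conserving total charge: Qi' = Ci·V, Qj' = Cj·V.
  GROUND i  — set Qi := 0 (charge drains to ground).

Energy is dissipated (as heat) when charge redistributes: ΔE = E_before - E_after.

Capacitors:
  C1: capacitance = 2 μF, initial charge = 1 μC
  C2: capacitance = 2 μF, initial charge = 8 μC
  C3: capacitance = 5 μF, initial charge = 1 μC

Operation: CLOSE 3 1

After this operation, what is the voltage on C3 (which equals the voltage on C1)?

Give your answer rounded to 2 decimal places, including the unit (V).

Answer: 0.29 V

Derivation:
Initial: C1(2μF, Q=1μC, V=0.50V), C2(2μF, Q=8μC, V=4.00V), C3(5μF, Q=1μC, V=0.20V)
Op 1: CLOSE 3-1: Q_total=2.00, C_total=7.00, V=0.29; Q3=1.43, Q1=0.57; dissipated=0.064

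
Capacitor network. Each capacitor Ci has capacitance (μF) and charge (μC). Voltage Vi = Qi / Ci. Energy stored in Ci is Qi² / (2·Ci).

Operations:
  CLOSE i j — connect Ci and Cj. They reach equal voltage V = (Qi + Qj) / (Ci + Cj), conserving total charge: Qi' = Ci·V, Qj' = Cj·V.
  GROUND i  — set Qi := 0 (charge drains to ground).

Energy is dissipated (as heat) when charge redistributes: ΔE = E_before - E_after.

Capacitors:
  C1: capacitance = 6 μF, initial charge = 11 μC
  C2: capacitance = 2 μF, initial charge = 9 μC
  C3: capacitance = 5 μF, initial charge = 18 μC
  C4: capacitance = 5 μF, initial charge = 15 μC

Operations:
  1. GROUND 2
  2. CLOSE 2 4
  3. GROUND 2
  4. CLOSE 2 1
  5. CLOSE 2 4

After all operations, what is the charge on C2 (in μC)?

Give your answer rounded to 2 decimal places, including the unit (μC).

Answer: 3.85 μC

Derivation:
Initial: C1(6μF, Q=11μC, V=1.83V), C2(2μF, Q=9μC, V=4.50V), C3(5μF, Q=18μC, V=3.60V), C4(5μF, Q=15μC, V=3.00V)
Op 1: GROUND 2: Q2=0; energy lost=20.250
Op 2: CLOSE 2-4: Q_total=15.00, C_total=7.00, V=2.14; Q2=4.29, Q4=10.71; dissipated=6.429
Op 3: GROUND 2: Q2=0; energy lost=4.592
Op 4: CLOSE 2-1: Q_total=11.00, C_total=8.00, V=1.38; Q2=2.75, Q1=8.25; dissipated=2.521
Op 5: CLOSE 2-4: Q_total=13.46, C_total=7.00, V=1.92; Q2=3.85, Q4=9.62; dissipated=0.421
Final charges: Q1=8.25, Q2=3.85, Q3=18.00, Q4=9.62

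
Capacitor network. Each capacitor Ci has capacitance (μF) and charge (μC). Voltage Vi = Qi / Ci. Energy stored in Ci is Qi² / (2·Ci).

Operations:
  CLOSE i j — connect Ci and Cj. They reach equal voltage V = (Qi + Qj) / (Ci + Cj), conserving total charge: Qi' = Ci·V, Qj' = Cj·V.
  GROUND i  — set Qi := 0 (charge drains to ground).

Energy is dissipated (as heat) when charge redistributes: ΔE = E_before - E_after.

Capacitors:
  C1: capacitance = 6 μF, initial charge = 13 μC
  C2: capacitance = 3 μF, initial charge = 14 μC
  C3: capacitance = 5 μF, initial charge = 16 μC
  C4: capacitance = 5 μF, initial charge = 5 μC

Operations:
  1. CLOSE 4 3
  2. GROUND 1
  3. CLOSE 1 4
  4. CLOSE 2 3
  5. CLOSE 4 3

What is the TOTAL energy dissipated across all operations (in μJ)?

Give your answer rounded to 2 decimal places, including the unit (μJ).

Initial: C1(6μF, Q=13μC, V=2.17V), C2(3μF, Q=14μC, V=4.67V), C3(5μF, Q=16μC, V=3.20V), C4(5μF, Q=5μC, V=1.00V)
Op 1: CLOSE 4-3: Q_total=21.00, C_total=10.00, V=2.10; Q4=10.50, Q3=10.50; dissipated=6.050
Op 2: GROUND 1: Q1=0; energy lost=14.083
Op 3: CLOSE 1-4: Q_total=10.50, C_total=11.00, V=0.95; Q1=5.73, Q4=4.77; dissipated=6.014
Op 4: CLOSE 2-3: Q_total=24.50, C_total=8.00, V=3.06; Q2=9.19, Q3=15.31; dissipated=6.176
Op 5: CLOSE 4-3: Q_total=20.09, C_total=10.00, V=2.01; Q4=10.04, Q3=10.04; dissipated=5.554
Total dissipated: 37.877 μJ

Answer: 37.88 μJ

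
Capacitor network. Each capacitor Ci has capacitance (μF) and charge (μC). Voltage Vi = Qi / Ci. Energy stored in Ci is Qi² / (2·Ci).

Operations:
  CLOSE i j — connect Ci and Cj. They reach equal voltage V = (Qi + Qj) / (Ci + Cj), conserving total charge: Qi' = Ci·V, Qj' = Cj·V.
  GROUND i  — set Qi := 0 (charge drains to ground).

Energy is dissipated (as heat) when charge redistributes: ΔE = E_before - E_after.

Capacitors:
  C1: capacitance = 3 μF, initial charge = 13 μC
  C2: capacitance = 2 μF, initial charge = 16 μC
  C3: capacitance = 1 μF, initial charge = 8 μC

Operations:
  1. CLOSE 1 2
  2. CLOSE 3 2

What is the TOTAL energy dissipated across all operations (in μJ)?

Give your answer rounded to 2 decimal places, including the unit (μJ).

Answer: 9.68 μJ

Derivation:
Initial: C1(3μF, Q=13μC, V=4.33V), C2(2μF, Q=16μC, V=8.00V), C3(1μF, Q=8μC, V=8.00V)
Op 1: CLOSE 1-2: Q_total=29.00, C_total=5.00, V=5.80; Q1=17.40, Q2=11.60; dissipated=8.067
Op 2: CLOSE 3-2: Q_total=19.60, C_total=3.00, V=6.53; Q3=6.53, Q2=13.07; dissipated=1.613
Total dissipated: 9.680 μJ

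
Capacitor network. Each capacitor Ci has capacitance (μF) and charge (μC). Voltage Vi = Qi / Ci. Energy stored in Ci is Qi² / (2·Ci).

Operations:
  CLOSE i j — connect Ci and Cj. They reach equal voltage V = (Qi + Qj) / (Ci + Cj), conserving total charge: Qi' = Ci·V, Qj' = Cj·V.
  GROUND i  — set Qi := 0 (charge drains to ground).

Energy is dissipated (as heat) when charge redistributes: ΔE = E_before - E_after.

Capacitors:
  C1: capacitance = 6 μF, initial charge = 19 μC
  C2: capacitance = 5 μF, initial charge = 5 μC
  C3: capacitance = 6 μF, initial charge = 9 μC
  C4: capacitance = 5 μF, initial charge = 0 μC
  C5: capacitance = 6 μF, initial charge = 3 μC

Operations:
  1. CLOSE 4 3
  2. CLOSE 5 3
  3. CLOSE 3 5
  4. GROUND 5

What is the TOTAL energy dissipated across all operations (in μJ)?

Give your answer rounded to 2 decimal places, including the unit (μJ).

Answer: 4.52 μJ

Derivation:
Initial: C1(6μF, Q=19μC, V=3.17V), C2(5μF, Q=5μC, V=1.00V), C3(6μF, Q=9μC, V=1.50V), C4(5μF, Q=0μC, V=0.00V), C5(6μF, Q=3μC, V=0.50V)
Op 1: CLOSE 4-3: Q_total=9.00, C_total=11.00, V=0.82; Q4=4.09, Q3=4.91; dissipated=3.068
Op 2: CLOSE 5-3: Q_total=7.91, C_total=12.00, V=0.66; Q5=3.95, Q3=3.95; dissipated=0.152
Op 3: CLOSE 3-5: Q_total=7.91, C_total=12.00, V=0.66; Q3=3.95, Q5=3.95; dissipated=0.000
Op 4: GROUND 5: Q5=0; energy lost=1.303
Total dissipated: 4.523 μJ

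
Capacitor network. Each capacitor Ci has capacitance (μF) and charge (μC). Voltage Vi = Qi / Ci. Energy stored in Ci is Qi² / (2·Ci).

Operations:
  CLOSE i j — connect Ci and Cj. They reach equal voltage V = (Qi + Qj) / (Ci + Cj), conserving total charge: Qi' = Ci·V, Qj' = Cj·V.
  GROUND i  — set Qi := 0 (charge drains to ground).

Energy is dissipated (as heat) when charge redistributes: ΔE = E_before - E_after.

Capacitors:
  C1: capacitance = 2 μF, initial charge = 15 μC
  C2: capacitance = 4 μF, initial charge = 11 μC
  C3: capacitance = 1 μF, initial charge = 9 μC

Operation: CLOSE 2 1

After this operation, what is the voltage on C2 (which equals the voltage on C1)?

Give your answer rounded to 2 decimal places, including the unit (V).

Answer: 4.33 V

Derivation:
Initial: C1(2μF, Q=15μC, V=7.50V), C2(4μF, Q=11μC, V=2.75V), C3(1μF, Q=9μC, V=9.00V)
Op 1: CLOSE 2-1: Q_total=26.00, C_total=6.00, V=4.33; Q2=17.33, Q1=8.67; dissipated=15.042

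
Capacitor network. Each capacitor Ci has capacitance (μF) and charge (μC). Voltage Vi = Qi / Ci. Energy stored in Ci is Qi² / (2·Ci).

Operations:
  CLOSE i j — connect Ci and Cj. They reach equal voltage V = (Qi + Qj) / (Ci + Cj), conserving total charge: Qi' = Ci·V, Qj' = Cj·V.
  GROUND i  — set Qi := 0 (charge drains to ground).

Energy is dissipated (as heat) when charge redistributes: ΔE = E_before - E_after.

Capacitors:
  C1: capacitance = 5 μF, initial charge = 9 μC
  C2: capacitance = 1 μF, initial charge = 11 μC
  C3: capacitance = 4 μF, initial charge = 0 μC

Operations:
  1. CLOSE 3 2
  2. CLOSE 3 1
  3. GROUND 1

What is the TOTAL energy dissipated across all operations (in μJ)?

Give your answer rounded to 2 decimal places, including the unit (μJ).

Answer: 58.36 μJ

Derivation:
Initial: C1(5μF, Q=9μC, V=1.80V), C2(1μF, Q=11μC, V=11.00V), C3(4μF, Q=0μC, V=0.00V)
Op 1: CLOSE 3-2: Q_total=11.00, C_total=5.00, V=2.20; Q3=8.80, Q2=2.20; dissipated=48.400
Op 2: CLOSE 3-1: Q_total=17.80, C_total=9.00, V=1.98; Q3=7.91, Q1=9.89; dissipated=0.178
Op 3: GROUND 1: Q1=0; energy lost=9.779
Total dissipated: 58.357 μJ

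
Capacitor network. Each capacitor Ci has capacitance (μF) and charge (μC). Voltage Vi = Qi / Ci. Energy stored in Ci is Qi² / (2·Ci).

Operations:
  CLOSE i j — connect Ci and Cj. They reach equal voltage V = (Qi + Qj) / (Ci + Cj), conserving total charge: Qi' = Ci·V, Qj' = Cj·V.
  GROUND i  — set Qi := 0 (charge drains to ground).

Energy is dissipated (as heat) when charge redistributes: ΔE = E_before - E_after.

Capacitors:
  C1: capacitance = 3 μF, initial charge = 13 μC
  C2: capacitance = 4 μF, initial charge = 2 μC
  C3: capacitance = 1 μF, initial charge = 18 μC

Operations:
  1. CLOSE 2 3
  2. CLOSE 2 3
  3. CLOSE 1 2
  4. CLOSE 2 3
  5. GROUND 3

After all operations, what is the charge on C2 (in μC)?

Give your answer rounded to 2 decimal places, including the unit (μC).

Answer: 16.46 μC

Derivation:
Initial: C1(3μF, Q=13μC, V=4.33V), C2(4μF, Q=2μC, V=0.50V), C3(1μF, Q=18μC, V=18.00V)
Op 1: CLOSE 2-3: Q_total=20.00, C_total=5.00, V=4.00; Q2=16.00, Q3=4.00; dissipated=122.500
Op 2: CLOSE 2-3: Q_total=20.00, C_total=5.00, V=4.00; Q2=16.00, Q3=4.00; dissipated=0.000
Op 3: CLOSE 1-2: Q_total=29.00, C_total=7.00, V=4.14; Q1=12.43, Q2=16.57; dissipated=0.095
Op 4: CLOSE 2-3: Q_total=20.57, C_total=5.00, V=4.11; Q2=16.46, Q3=4.11; dissipated=0.008
Op 5: GROUND 3: Q3=0; energy lost=8.464
Final charges: Q1=12.43, Q2=16.46, Q3=0.00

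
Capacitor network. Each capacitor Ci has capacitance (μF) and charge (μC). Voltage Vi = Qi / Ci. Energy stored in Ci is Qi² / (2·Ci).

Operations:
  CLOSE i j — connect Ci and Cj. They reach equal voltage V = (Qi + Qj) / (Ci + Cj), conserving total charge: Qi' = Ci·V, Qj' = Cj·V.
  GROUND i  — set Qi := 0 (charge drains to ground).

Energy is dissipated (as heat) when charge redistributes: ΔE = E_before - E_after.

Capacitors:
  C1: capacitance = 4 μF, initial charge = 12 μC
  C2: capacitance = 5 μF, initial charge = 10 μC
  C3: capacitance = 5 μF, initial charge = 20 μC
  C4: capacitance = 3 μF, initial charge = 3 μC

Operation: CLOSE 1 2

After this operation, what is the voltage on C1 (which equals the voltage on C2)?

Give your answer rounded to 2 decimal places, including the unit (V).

Initial: C1(4μF, Q=12μC, V=3.00V), C2(5μF, Q=10μC, V=2.00V), C3(5μF, Q=20μC, V=4.00V), C4(3μF, Q=3μC, V=1.00V)
Op 1: CLOSE 1-2: Q_total=22.00, C_total=9.00, V=2.44; Q1=9.78, Q2=12.22; dissipated=1.111

Answer: 2.44 V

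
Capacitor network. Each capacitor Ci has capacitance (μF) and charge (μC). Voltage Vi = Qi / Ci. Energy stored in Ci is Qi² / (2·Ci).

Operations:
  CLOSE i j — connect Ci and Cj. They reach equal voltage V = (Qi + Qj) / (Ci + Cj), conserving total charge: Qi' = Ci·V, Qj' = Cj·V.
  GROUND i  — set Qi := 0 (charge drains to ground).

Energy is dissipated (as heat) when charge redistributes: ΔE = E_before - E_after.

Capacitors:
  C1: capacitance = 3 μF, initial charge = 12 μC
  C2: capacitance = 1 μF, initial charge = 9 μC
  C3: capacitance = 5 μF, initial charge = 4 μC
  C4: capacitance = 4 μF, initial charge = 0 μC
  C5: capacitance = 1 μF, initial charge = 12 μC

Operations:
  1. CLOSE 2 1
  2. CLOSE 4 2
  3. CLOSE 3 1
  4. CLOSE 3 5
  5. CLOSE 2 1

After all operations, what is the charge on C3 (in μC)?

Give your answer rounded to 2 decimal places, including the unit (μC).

Answer: 20.29 μC

Derivation:
Initial: C1(3μF, Q=12μC, V=4.00V), C2(1μF, Q=9μC, V=9.00V), C3(5μF, Q=4μC, V=0.80V), C4(4μF, Q=0μC, V=0.00V), C5(1μF, Q=12μC, V=12.00V)
Op 1: CLOSE 2-1: Q_total=21.00, C_total=4.00, V=5.25; Q2=5.25, Q1=15.75; dissipated=9.375
Op 2: CLOSE 4-2: Q_total=5.25, C_total=5.00, V=1.05; Q4=4.20, Q2=1.05; dissipated=11.025
Op 3: CLOSE 3-1: Q_total=19.75, C_total=8.00, V=2.47; Q3=12.34, Q1=7.41; dissipated=18.565
Op 4: CLOSE 3-5: Q_total=24.34, C_total=6.00, V=4.06; Q3=20.29, Q5=4.06; dissipated=37.852
Op 5: CLOSE 2-1: Q_total=8.46, C_total=4.00, V=2.11; Q2=2.11, Q1=6.34; dissipated=0.755
Final charges: Q1=6.34, Q2=2.11, Q3=20.29, Q4=4.20, Q5=4.06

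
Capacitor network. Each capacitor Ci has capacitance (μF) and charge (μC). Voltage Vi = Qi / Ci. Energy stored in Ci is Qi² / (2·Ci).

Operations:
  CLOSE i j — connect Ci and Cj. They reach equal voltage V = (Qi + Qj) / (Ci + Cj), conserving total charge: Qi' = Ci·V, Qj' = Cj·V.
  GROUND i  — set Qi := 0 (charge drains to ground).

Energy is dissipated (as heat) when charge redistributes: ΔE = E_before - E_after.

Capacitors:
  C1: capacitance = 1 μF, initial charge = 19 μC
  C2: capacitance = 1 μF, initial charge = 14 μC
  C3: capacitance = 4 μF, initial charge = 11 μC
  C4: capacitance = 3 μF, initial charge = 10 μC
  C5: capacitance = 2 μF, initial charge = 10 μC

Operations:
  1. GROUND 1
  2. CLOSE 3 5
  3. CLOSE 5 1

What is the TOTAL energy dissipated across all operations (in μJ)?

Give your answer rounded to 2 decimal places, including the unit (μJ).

Initial: C1(1μF, Q=19μC, V=19.00V), C2(1μF, Q=14μC, V=14.00V), C3(4μF, Q=11μC, V=2.75V), C4(3μF, Q=10μC, V=3.33V), C5(2μF, Q=10μC, V=5.00V)
Op 1: GROUND 1: Q1=0; energy lost=180.500
Op 2: CLOSE 3-5: Q_total=21.00, C_total=6.00, V=3.50; Q3=14.00, Q5=7.00; dissipated=3.375
Op 3: CLOSE 5-1: Q_total=7.00, C_total=3.00, V=2.33; Q5=4.67, Q1=2.33; dissipated=4.083
Total dissipated: 187.958 μJ

Answer: 187.96 μJ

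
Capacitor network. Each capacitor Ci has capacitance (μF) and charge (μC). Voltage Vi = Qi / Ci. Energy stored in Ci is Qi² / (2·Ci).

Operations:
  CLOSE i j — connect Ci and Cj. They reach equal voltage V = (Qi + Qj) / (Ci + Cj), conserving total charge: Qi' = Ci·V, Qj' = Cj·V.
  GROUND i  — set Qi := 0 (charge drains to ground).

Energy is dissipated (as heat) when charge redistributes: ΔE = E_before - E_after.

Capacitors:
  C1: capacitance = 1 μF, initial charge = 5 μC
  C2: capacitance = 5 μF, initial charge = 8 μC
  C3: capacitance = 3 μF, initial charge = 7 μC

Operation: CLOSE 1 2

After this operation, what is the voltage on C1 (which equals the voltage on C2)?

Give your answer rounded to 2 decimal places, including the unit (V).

Answer: 2.17 V

Derivation:
Initial: C1(1μF, Q=5μC, V=5.00V), C2(5μF, Q=8μC, V=1.60V), C3(3μF, Q=7μC, V=2.33V)
Op 1: CLOSE 1-2: Q_total=13.00, C_total=6.00, V=2.17; Q1=2.17, Q2=10.83; dissipated=4.817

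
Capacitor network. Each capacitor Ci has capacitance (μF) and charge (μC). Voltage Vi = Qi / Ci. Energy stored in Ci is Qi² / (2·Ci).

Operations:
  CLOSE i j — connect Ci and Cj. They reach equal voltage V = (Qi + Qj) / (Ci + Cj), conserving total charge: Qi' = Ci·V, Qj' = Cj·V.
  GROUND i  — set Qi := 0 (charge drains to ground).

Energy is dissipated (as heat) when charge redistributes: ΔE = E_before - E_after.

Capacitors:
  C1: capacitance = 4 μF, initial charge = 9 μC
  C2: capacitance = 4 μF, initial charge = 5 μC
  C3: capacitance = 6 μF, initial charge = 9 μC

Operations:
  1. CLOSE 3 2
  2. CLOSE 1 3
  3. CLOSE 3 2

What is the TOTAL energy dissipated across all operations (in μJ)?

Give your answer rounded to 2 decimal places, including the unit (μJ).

Initial: C1(4μF, Q=9μC, V=2.25V), C2(4μF, Q=5μC, V=1.25V), C3(6μF, Q=9μC, V=1.50V)
Op 1: CLOSE 3-2: Q_total=14.00, C_total=10.00, V=1.40; Q3=8.40, Q2=5.60; dissipated=0.075
Op 2: CLOSE 1-3: Q_total=17.40, C_total=10.00, V=1.74; Q1=6.96, Q3=10.44; dissipated=0.867
Op 3: CLOSE 3-2: Q_total=16.04, C_total=10.00, V=1.60; Q3=9.62, Q2=6.42; dissipated=0.139
Total dissipated: 1.081 μJ

Answer: 1.08 μJ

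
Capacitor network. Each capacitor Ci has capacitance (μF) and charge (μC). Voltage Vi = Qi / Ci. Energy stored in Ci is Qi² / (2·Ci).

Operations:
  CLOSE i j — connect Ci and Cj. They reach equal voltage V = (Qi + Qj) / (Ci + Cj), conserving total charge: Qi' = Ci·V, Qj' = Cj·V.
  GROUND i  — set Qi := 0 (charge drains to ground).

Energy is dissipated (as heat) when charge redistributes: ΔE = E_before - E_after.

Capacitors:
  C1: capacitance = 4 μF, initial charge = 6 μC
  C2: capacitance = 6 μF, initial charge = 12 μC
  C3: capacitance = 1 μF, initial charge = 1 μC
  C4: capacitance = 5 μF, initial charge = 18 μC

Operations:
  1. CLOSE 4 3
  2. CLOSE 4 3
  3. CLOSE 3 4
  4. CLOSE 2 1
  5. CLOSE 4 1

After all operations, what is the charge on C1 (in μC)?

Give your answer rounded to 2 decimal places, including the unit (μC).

Answer: 10.24 μC

Derivation:
Initial: C1(4μF, Q=6μC, V=1.50V), C2(6μF, Q=12μC, V=2.00V), C3(1μF, Q=1μC, V=1.00V), C4(5μF, Q=18μC, V=3.60V)
Op 1: CLOSE 4-3: Q_total=19.00, C_total=6.00, V=3.17; Q4=15.83, Q3=3.17; dissipated=2.817
Op 2: CLOSE 4-3: Q_total=19.00, C_total=6.00, V=3.17; Q4=15.83, Q3=3.17; dissipated=0.000
Op 3: CLOSE 3-4: Q_total=19.00, C_total=6.00, V=3.17; Q3=3.17, Q4=15.83; dissipated=0.000
Op 4: CLOSE 2-1: Q_total=18.00, C_total=10.00, V=1.80; Q2=10.80, Q1=7.20; dissipated=0.300
Op 5: CLOSE 4-1: Q_total=23.03, C_total=9.00, V=2.56; Q4=12.80, Q1=10.24; dissipated=2.075
Final charges: Q1=10.24, Q2=10.80, Q3=3.17, Q4=12.80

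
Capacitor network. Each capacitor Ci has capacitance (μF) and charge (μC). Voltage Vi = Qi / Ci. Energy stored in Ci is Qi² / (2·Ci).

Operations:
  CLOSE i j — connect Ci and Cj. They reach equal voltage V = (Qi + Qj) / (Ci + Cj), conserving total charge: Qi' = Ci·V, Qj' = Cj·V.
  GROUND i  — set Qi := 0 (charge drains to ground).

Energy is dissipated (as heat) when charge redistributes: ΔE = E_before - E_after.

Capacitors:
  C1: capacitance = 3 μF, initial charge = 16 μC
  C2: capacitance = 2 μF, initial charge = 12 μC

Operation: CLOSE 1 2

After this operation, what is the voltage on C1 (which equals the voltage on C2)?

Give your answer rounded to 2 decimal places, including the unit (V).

Answer: 5.60 V

Derivation:
Initial: C1(3μF, Q=16μC, V=5.33V), C2(2μF, Q=12μC, V=6.00V)
Op 1: CLOSE 1-2: Q_total=28.00, C_total=5.00, V=5.60; Q1=16.80, Q2=11.20; dissipated=0.267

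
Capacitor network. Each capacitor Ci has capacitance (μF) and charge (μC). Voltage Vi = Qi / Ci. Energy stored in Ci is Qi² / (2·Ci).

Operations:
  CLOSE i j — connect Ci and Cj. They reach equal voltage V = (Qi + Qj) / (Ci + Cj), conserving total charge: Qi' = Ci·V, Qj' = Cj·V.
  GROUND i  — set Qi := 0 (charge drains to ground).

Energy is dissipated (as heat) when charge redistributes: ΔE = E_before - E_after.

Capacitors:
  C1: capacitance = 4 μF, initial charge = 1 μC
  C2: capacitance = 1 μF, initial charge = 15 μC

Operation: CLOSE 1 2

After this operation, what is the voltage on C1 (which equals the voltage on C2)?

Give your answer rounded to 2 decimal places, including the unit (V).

Answer: 3.20 V

Derivation:
Initial: C1(4μF, Q=1μC, V=0.25V), C2(1μF, Q=15μC, V=15.00V)
Op 1: CLOSE 1-2: Q_total=16.00, C_total=5.00, V=3.20; Q1=12.80, Q2=3.20; dissipated=87.025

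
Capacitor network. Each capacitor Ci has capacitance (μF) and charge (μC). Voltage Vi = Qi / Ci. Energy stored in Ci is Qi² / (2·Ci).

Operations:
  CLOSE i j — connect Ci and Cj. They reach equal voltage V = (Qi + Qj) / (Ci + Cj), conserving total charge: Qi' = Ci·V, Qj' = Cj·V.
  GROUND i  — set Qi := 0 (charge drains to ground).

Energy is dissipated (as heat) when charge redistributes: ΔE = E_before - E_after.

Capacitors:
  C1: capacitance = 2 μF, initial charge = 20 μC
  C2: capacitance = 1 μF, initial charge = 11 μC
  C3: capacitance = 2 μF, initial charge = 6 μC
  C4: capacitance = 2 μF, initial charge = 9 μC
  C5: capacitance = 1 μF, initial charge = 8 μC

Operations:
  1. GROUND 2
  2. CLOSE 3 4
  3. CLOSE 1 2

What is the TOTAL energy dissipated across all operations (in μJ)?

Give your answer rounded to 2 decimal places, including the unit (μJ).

Initial: C1(2μF, Q=20μC, V=10.00V), C2(1μF, Q=11μC, V=11.00V), C3(2μF, Q=6μC, V=3.00V), C4(2μF, Q=9μC, V=4.50V), C5(1μF, Q=8μC, V=8.00V)
Op 1: GROUND 2: Q2=0; energy lost=60.500
Op 2: CLOSE 3-4: Q_total=15.00, C_total=4.00, V=3.75; Q3=7.50, Q4=7.50; dissipated=1.125
Op 3: CLOSE 1-2: Q_total=20.00, C_total=3.00, V=6.67; Q1=13.33, Q2=6.67; dissipated=33.333
Total dissipated: 94.958 μJ

Answer: 94.96 μJ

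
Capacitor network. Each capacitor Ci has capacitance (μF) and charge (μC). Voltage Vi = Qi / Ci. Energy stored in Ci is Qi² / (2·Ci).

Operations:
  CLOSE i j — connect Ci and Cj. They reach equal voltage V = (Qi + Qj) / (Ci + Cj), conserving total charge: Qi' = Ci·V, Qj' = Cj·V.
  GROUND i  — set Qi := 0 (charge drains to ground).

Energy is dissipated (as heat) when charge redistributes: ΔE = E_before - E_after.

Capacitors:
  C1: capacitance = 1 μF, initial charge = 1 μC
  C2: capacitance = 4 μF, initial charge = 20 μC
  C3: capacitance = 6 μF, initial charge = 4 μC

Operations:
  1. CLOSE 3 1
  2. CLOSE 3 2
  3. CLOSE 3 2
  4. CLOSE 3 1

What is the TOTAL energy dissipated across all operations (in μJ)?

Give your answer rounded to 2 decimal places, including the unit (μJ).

Initial: C1(1μF, Q=1μC, V=1.00V), C2(4μF, Q=20μC, V=5.00V), C3(6μF, Q=4μC, V=0.67V)
Op 1: CLOSE 3-1: Q_total=5.00, C_total=7.00, V=0.71; Q3=4.29, Q1=0.71; dissipated=0.048
Op 2: CLOSE 3-2: Q_total=24.29, C_total=10.00, V=2.43; Q3=14.57, Q2=9.71; dissipated=22.041
Op 3: CLOSE 3-2: Q_total=24.29, C_total=10.00, V=2.43; Q3=14.57, Q2=9.71; dissipated=0.000
Op 4: CLOSE 3-1: Q_total=15.29, C_total=7.00, V=2.18; Q3=13.10, Q1=2.18; dissipated=1.259
Total dissipated: 23.348 μJ

Answer: 23.35 μJ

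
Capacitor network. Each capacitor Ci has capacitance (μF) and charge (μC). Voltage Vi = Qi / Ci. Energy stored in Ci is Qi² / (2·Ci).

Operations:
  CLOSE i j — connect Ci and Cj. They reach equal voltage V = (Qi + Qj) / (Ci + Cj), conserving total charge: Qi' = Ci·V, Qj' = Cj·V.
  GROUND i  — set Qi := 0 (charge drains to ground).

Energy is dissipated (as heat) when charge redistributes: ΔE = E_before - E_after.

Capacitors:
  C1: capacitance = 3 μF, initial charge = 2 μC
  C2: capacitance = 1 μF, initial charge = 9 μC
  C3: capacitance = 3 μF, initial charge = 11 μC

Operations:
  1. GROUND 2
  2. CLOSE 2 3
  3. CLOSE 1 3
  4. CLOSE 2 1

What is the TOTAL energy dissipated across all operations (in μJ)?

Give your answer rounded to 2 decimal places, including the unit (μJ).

Answer: 49.20 μJ

Derivation:
Initial: C1(3μF, Q=2μC, V=0.67V), C2(1μF, Q=9μC, V=9.00V), C3(3μF, Q=11μC, V=3.67V)
Op 1: GROUND 2: Q2=0; energy lost=40.500
Op 2: CLOSE 2-3: Q_total=11.00, C_total=4.00, V=2.75; Q2=2.75, Q3=8.25; dissipated=5.042
Op 3: CLOSE 1-3: Q_total=10.25, C_total=6.00, V=1.71; Q1=5.12, Q3=5.12; dissipated=3.255
Op 4: CLOSE 2-1: Q_total=7.88, C_total=4.00, V=1.97; Q2=1.97, Q1=5.91; dissipated=0.407
Total dissipated: 49.204 μJ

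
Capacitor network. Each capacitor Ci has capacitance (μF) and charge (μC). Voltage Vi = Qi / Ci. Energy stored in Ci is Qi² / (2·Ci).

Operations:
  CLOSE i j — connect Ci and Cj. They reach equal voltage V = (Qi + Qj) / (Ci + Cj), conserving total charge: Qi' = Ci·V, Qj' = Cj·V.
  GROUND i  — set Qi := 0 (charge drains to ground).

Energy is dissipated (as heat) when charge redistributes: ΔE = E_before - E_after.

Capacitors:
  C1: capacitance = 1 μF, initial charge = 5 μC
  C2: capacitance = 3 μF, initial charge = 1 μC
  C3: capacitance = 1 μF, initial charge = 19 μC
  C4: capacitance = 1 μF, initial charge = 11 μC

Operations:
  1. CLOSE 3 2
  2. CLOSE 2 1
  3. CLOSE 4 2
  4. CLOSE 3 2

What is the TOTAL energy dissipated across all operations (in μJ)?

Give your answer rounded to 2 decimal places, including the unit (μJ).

Initial: C1(1μF, Q=5μC, V=5.00V), C2(3μF, Q=1μC, V=0.33V), C3(1μF, Q=19μC, V=19.00V), C4(1μF, Q=11μC, V=11.00V)
Op 1: CLOSE 3-2: Q_total=20.00, C_total=4.00, V=5.00; Q3=5.00, Q2=15.00; dissipated=130.667
Op 2: CLOSE 2-1: Q_total=20.00, C_total=4.00, V=5.00; Q2=15.00, Q1=5.00; dissipated=0.000
Op 3: CLOSE 4-2: Q_total=26.00, C_total=4.00, V=6.50; Q4=6.50, Q2=19.50; dissipated=13.500
Op 4: CLOSE 3-2: Q_total=24.50, C_total=4.00, V=6.12; Q3=6.12, Q2=18.38; dissipated=0.844
Total dissipated: 145.010 μJ

Answer: 145.01 μJ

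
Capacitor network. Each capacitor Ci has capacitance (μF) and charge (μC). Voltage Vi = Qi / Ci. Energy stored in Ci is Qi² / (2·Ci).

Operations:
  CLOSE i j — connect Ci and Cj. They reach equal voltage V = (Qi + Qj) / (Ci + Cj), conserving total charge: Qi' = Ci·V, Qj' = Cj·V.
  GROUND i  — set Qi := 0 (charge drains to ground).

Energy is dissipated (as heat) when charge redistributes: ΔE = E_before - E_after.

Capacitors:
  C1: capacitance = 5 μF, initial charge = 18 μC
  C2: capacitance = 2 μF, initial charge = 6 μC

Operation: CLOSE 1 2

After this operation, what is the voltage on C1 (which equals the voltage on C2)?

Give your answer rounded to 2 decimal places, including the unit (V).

Answer: 3.43 V

Derivation:
Initial: C1(5μF, Q=18μC, V=3.60V), C2(2μF, Q=6μC, V=3.00V)
Op 1: CLOSE 1-2: Q_total=24.00, C_total=7.00, V=3.43; Q1=17.14, Q2=6.86; dissipated=0.257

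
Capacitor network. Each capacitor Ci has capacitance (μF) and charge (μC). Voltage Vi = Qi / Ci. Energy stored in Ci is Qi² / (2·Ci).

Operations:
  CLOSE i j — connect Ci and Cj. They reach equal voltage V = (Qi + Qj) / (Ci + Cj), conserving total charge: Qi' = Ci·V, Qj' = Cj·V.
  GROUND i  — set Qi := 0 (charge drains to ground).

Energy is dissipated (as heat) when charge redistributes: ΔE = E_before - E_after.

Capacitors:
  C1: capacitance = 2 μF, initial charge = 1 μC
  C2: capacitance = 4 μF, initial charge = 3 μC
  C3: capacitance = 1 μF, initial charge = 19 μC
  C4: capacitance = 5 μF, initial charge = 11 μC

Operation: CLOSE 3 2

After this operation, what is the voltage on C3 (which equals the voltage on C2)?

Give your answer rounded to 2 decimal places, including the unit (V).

Answer: 4.40 V

Derivation:
Initial: C1(2μF, Q=1μC, V=0.50V), C2(4μF, Q=3μC, V=0.75V), C3(1μF, Q=19μC, V=19.00V), C4(5μF, Q=11μC, V=2.20V)
Op 1: CLOSE 3-2: Q_total=22.00, C_total=5.00, V=4.40; Q3=4.40, Q2=17.60; dissipated=133.225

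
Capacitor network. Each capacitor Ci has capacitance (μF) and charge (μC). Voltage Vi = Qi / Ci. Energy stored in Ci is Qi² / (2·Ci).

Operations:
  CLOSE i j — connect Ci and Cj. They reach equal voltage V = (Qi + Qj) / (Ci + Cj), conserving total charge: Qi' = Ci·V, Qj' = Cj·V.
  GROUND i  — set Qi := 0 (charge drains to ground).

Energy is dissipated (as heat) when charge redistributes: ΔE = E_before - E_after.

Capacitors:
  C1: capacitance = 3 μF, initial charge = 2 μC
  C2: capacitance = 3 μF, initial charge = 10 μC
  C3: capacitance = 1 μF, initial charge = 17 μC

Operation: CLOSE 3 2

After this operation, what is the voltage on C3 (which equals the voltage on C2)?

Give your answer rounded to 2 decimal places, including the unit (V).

Answer: 6.75 V

Derivation:
Initial: C1(3μF, Q=2μC, V=0.67V), C2(3μF, Q=10μC, V=3.33V), C3(1μF, Q=17μC, V=17.00V)
Op 1: CLOSE 3-2: Q_total=27.00, C_total=4.00, V=6.75; Q3=6.75, Q2=20.25; dissipated=70.042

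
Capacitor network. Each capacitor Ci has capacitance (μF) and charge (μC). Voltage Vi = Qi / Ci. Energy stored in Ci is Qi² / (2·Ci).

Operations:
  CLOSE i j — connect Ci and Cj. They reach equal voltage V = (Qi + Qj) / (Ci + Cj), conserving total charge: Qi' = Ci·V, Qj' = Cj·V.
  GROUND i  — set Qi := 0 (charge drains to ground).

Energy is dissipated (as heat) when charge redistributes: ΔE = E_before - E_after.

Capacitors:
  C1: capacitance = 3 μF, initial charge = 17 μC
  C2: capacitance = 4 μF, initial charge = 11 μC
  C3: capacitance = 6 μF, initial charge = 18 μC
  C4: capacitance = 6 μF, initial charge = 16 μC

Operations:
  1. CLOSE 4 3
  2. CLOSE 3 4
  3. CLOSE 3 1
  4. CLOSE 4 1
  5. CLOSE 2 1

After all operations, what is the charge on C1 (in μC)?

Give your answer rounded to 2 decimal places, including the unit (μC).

Initial: C1(3μF, Q=17μC, V=5.67V), C2(4μF, Q=11μC, V=2.75V), C3(6μF, Q=18μC, V=3.00V), C4(6μF, Q=16μC, V=2.67V)
Op 1: CLOSE 4-3: Q_total=34.00, C_total=12.00, V=2.83; Q4=17.00, Q3=17.00; dissipated=0.167
Op 2: CLOSE 3-4: Q_total=34.00, C_total=12.00, V=2.83; Q3=17.00, Q4=17.00; dissipated=0.000
Op 3: CLOSE 3-1: Q_total=34.00, C_total=9.00, V=3.78; Q3=22.67, Q1=11.33; dissipated=8.028
Op 4: CLOSE 4-1: Q_total=28.33, C_total=9.00, V=3.15; Q4=18.89, Q1=9.44; dissipated=0.892
Op 5: CLOSE 2-1: Q_total=20.44, C_total=7.00, V=2.92; Q2=11.68, Q1=8.76; dissipated=0.136
Final charges: Q1=8.76, Q2=11.68, Q3=22.67, Q4=18.89

Answer: 8.76 μC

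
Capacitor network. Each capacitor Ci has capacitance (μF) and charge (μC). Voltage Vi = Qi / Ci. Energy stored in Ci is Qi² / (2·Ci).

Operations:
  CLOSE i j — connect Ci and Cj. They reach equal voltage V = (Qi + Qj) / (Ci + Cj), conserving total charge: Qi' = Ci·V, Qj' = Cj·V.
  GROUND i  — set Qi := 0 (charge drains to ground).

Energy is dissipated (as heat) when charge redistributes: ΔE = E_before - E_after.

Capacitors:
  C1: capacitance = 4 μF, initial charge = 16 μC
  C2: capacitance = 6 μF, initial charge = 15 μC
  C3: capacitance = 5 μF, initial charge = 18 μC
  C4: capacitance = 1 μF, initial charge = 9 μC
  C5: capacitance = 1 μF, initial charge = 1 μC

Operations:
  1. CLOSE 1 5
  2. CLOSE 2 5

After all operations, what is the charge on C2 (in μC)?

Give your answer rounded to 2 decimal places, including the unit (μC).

Answer: 15.77 μC

Derivation:
Initial: C1(4μF, Q=16μC, V=4.00V), C2(6μF, Q=15μC, V=2.50V), C3(5μF, Q=18μC, V=3.60V), C4(1μF, Q=9μC, V=9.00V), C5(1μF, Q=1μC, V=1.00V)
Op 1: CLOSE 1-5: Q_total=17.00, C_total=5.00, V=3.40; Q1=13.60, Q5=3.40; dissipated=3.600
Op 2: CLOSE 2-5: Q_total=18.40, C_total=7.00, V=2.63; Q2=15.77, Q5=2.63; dissipated=0.347
Final charges: Q1=13.60, Q2=15.77, Q3=18.00, Q4=9.00, Q5=2.63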